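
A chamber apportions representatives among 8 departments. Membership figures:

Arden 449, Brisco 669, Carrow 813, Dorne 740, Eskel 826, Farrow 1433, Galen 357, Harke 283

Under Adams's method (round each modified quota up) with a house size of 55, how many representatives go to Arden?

5

Standard divisor 5570/55 ≈ 101.273; standard quotas: Arden 4.434, Brisco 6.606, Carrow 8.028, Dorne 7.307, Eskel 8.156, Farrow 14.150, Galen 3.525, Harke 2.794.
Rounding up gives 5, 7, 9, 8, 9, 15, 4, 3 = 60 seats, so the divisor must be adjusted.
With modified divisor 111: modified quotas Arden 4.045, Brisco 6.027, Carrow 7.324, Dorne 6.667, Eskel 7.441, Farrow 12.910, Galen 3.216, Harke 2.550.
Rounding up: Arden 5, Brisco 7, Carrow 8, Dorne 7, Eskel 8, Farrow 13, Galen 4, Harke 3 (total 55).
Arden receives 5.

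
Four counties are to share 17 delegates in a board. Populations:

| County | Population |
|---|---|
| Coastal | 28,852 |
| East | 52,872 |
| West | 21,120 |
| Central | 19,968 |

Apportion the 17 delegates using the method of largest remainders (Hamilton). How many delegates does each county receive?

Total 122812; standard divisor 122812/17 ≈ 7224.235.
Standard quotas: Coastal 3.9938, East 7.3187, West 2.9235, Central 2.7640.
Lower quotas: Coastal 3, East 7, West 2, Central 2 (sum 14, leaving 3 seats).
Remainders in descending order: Coastal 0.9938, West 0.9235, Central 0.7640, East 0.3187.
The surplus seats go to Coastal, West, Central.

Coastal=4; East=7; West=3; Central=3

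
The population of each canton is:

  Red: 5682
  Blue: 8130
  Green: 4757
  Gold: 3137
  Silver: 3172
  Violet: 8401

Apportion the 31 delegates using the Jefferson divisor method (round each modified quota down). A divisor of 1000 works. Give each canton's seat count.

With modified divisor 1000: modified quotas Red 5.682, Blue 8.130, Green 4.757, Gold 3.137, Silver 3.172, Violet 8.401.
Rounding down: Red 5, Blue 8, Green 4, Gold 3, Silver 3, Violet 8 (total 31).

Red 5; Blue 8; Green 4; Gold 3; Silver 3; Violet 8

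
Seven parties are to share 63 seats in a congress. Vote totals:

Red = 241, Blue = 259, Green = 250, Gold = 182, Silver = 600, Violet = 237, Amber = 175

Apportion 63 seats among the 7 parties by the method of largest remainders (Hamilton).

Standard divisor: 1944 ÷ 63 ≈ 30.857.
Standard quotas: Red 7.810, Blue 8.394, Green 8.102, Gold 5.898, Silver 19.444, Violet 7.681, Amber 5.671.
Lower quotas: Red 7, Blue 8, Green 8, Gold 5, Silver 19, Violet 7, Amber 5 (sum 59, leaving 4 seats).
Remainders in descending order: Gold 0.898, Red 0.810, Violet 0.681, Amber 0.671, Silver 0.444, Blue 0.394, Green 0.102.
Largest remainders: Gold, Red, Violet, Amber receive the extra seats.

Red: 8, Blue: 8, Green: 8, Gold: 6, Silver: 19, Violet: 8, Amber: 6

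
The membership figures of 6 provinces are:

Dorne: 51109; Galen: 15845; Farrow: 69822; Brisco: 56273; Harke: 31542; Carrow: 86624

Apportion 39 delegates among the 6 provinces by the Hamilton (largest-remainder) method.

Total 311215; standard divisor 311215/39 ≈ 7979.872.
Standard quotas: Dorne 6.4047, Galen 1.9856, Farrow 8.7498, Brisco 7.0519, Harke 3.9527, Carrow 10.8553.
Lower quotas: Dorne 6, Galen 1, Farrow 8, Brisco 7, Harke 3, Carrow 10 (sum 35, leaving 4 seats).
Remainders in descending order: Galen 0.9856, Harke 0.9527, Carrow 0.8553, Farrow 0.7498, Dorne 0.4047, Brisco 0.0519.
Largest remainders: Galen, Harke, Carrow, Farrow receive the extra seats.

Dorne 6, Galen 2, Farrow 9, Brisco 7, Harke 4, Carrow 11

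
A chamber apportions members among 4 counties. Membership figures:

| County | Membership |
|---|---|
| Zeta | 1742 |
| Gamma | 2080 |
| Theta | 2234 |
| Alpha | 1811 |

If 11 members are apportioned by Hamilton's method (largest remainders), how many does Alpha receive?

The standard divisor is 7867/11 ≈ 715.182.
Standard quotas: Zeta 2.436, Gamma 2.908, Theta 3.124, Alpha 2.532.
Lower quotas: Zeta 2, Gamma 2, Theta 3, Alpha 2 (sum 9, leaving 2 seats).
Remainders in descending order: Gamma 0.908, Alpha 0.532, Zeta 0.436, Theta 0.124.
The surplus seats go to Gamma, Alpha.
Alpha receives 3.

3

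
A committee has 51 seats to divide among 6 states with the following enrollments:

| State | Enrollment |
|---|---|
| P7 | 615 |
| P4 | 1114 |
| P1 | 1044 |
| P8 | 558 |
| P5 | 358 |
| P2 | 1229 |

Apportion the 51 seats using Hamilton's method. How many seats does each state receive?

Total 4918; standard divisor 4918/51 ≈ 96.431.
Standard quotas: P7 6.378, P4 11.552, P1 10.826, P8 5.786, P5 3.712, P2 12.745.
Lower quotas: P7 6, P4 11, P1 10, P8 5, P5 3, P2 12 (sum 47, leaving 4 seats).
Remainders in descending order: P1 0.826, P8 0.786, P2 0.745, P5 0.712, P4 0.552, P7 0.378.
The surplus seats go to P1, P8, P2, P5.

P7 6, P4 11, P1 11, P8 6, P5 4, P2 13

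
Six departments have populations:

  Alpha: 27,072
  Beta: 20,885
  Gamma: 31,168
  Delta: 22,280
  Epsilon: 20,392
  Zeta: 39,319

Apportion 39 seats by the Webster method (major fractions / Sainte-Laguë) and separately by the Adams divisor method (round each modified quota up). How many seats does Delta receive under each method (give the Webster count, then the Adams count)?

5 and 6

Webster: Alpha 7, Beta 5, Gamma 8, Delta 5, Epsilon 5, Zeta 9.
Adams: Alpha 7, Beta 5, Gamma 7, Delta 6, Epsilon 5, Zeta 9.
Delta gets 5 under Webster and 6 under Adams.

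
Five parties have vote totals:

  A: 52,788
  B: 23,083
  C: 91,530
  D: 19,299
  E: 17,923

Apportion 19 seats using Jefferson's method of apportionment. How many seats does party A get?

5

Standard divisor 204623/19 ≈ 10769.632; standard quotas: A 4.902, B 2.143, C 8.499, D 1.792, E 1.664.
Rounding down gives 4, 2, 8, 1, 1 = 16 seats, so the divisor must be adjusted.
With modified divisor 9400: modified quotas A 5.616, B 2.456, C 9.737, D 2.053, E 1.907.
Rounding down: A 5, B 2, C 9, D 2, E 1 (total 19).
A receives 5.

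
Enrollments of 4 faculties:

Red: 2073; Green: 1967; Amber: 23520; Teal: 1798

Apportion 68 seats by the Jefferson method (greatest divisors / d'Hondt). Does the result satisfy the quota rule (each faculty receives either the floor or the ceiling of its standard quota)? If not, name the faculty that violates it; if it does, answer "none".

Standard quotas: Red 4.802, Green 4.556, Amber 54.478, Teal 4.165.
Jefferson allocation: Red 4, Green 4, Amber 56, Teal 4.
Amber has quota 54.478 (lower 54, upper 55) but receives 56 — outside the quota interval.

Amber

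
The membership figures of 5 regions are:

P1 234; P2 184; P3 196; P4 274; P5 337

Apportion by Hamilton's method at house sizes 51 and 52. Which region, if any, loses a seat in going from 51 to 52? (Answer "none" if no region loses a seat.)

none

At 51 seats: P1 10, P2 8, P3 8, P4 11, P5 14.
At 52 seats: P1 10, P2 8, P3 8, P4 12, P5 14.
No region's allocation decreased.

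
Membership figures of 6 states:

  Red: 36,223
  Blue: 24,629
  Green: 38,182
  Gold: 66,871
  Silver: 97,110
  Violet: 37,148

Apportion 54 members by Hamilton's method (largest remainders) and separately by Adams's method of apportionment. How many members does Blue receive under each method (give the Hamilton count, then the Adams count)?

Hamilton: Red 7, Blue 4, Green 7, Gold 12, Silver 17, Violet 7.
Adams: Red 6, Blue 5, Green 7, Gold 12, Silver 17, Violet 7.
Blue gets 4 under Hamilton and 5 under Adams.

4 and 5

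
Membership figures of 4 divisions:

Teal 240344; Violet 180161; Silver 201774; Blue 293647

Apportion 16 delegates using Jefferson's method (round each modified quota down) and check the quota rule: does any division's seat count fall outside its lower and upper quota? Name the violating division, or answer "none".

Standard quotas: Teal 4.198, Violet 3.147, Silver 3.525, Blue 5.130.
Jefferson allocation: Teal 4, Violet 3, Silver 4, Blue 5.
Every allocation lies between the lower and upper quota.

none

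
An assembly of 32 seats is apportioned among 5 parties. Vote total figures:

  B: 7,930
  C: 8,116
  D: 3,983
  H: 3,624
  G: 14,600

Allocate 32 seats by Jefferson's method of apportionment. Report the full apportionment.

Standard divisor 38253/32 ≈ 1195.406; standard quotas: B 6.634, C 6.789, D 3.332, H 3.032, G 12.213.
Rounding down gives 6, 6, 3, 3, 12 = 30 seats, so the divisor must be adjusted.
With modified divisor 1128: modified quotas B 7.030, C 7.195, D 3.531, H 3.213, G 12.943.
Rounding down: B 7, C 7, D 3, H 3, G 12 (total 32).

B=7, C=7, D=3, H=3, G=12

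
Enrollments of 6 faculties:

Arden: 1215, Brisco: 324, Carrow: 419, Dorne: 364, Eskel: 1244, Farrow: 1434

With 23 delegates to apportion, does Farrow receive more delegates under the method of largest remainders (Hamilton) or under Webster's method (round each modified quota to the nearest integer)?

Hamilton: Arden 5, Brisco 1, Carrow 2, Dorne 2, Eskel 6, Farrow 7.
Webster: Arden 6, Brisco 1, Carrow 2, Dorne 2, Eskel 6, Farrow 6.
Farrow gets 7 under Hamilton and 6 under Webster.

Hamilton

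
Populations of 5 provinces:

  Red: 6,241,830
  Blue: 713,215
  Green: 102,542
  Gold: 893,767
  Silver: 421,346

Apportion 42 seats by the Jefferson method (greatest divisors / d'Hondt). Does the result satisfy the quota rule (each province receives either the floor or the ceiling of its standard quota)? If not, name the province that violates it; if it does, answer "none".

Standard quotas: Red 31.311, Blue 3.578, Green 0.514, Gold 4.483, Silver 2.114.
Jefferson allocation: Red 33, Blue 3, Green 0, Gold 4, Silver 2.
Red has quota 31.311 (lower 31, upper 32) but receives 33 — outside the quota interval.

Red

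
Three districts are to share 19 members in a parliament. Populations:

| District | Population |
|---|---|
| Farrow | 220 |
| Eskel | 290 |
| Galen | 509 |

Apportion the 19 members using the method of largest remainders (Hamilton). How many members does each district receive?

Standard divisor: 1019 ÷ 19 ≈ 53.632.
Standard quotas: Farrow 4.102, Eskel 5.407, Galen 9.491.
Lower quotas: Farrow 4, Eskel 5, Galen 9 (sum 18, leaving 1 seat).
Remainders in descending order: Galen 0.491, Eskel 0.407, Farrow 0.102.
Largest remainder: Galen receives the extra seat.

Farrow=4; Eskel=5; Galen=10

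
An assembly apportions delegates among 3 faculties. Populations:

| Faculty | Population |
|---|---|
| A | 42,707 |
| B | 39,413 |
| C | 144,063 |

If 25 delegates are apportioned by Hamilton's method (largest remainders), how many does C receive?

16

Standard divisor: 226183 ÷ 25 ≈ 9047.32.
Standard quotas: A 4.7204, B 4.3563, C 15.9233.
Lower quotas: A 4, B 4, C 15 (sum 23, leaving 2 seats).
Remainders in descending order: C 0.9233, A 0.7204, B 0.3563.
The surplus seats go to C, A.
C receives 16.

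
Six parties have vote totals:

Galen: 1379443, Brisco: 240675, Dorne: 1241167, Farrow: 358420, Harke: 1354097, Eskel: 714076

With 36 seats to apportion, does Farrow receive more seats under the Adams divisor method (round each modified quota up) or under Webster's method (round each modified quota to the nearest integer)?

Adams: Galen 9, Brisco 2, Dorne 8, Farrow 3, Harke 9, Eskel 5.
Webster: Galen 9, Brisco 2, Dorne 9, Farrow 2, Harke 9, Eskel 5.
Farrow gets 3 under Adams and 2 under Webster.

Adams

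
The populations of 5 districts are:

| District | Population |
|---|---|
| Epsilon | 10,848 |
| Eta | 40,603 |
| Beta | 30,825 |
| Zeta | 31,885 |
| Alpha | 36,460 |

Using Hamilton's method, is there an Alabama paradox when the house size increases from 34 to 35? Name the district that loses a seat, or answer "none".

At 34 seats: Epsilon 3, Eta 9, Beta 7, Zeta 7, Alpha 8.
At 35 seats: Epsilon 3, Eta 9, Beta 7, Zeta 7, Alpha 9.
No district's allocation decreased.

none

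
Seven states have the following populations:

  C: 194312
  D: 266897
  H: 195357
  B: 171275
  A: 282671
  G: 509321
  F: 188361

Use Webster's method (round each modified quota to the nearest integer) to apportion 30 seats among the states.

C=3; D=4; H=3; B=3; A=5; G=9; F=3

Standard divisor 1808194/30 ≈ 60273.133; standard quotas: C 3.224, D 4.428, H 3.241, B 2.842, A 4.690, G 8.450, F 3.125.
Rounding to the nearest integer gives 3, 4, 3, 3, 5, 8, 3 = 29 seats, so the divisor must be adjusted.
With modified divisor 59600: modified quotas C 3.260, D 4.478, H 3.278, B 2.874, A 4.743, G 8.546, F 3.160.
Rounding to the nearest integer: C 3, D 4, H 3, B 3, A 5, G 9, F 3 (total 30).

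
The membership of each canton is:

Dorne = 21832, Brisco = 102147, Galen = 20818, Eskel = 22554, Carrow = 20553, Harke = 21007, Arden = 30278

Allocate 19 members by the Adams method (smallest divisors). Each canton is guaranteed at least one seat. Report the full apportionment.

Standard divisor 239189/19 ≈ 12588.895; standard quotas: Dorne 1.734, Brisco 8.114, Galen 1.654, Eskel 1.792, Carrow 1.633, Harke 1.669, Arden 2.405.
Rounding up gives 2, 9, 2, 2, 2, 2, 3 = 22 seats, so the divisor must be adjusted.
With modified divisor 16100: modified quotas Dorne 1.356, Brisco 6.345, Galen 1.293, Eskel 1.401, Carrow 1.277, Harke 1.305, Arden 1.881.
Rounding up: Dorne 2, Brisco 7, Galen 2, Eskel 2, Carrow 2, Harke 2, Arden 2 (total 19).

Dorne 2, Brisco 7, Galen 2, Eskel 2, Carrow 2, Harke 2, Arden 2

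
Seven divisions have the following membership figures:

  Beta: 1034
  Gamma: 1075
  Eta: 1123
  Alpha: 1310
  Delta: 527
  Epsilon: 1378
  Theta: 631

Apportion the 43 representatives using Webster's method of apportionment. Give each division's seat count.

Standard divisor 7078/43 ≈ 164.605; standard quotas: Beta 6.282, Gamma 6.531, Eta 6.822, Alpha 7.958, Delta 3.202, Epsilon 8.372, Theta 3.833.
Rounding to the nearest integer gives Beta 6, Gamma 7, Eta 7, Alpha 8, Delta 3, Epsilon 8, Theta 4 — total 43, matching the house size, so no adjustment is needed.

Beta=6; Gamma=7; Eta=7; Alpha=8; Delta=3; Epsilon=8; Theta=4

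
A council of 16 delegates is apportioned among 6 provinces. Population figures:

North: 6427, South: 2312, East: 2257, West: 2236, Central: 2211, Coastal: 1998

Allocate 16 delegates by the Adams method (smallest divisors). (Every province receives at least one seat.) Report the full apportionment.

North 6, South 2, East 2, West 2, Central 2, Coastal 2

Standard divisor 17441/16 ≈ 1090.062; standard quotas: North 5.896, South 2.121, East 2.071, West 2.051, Central 2.028, Coastal 1.833.
Rounding up gives 6, 3, 3, 3, 3, 2 = 20 seats, so the divisor must be adjusted.
With modified divisor 1200: modified quotas North 5.356, South 1.927, East 1.881, West 1.863, Central 1.843, Coastal 1.665.
Rounding up: North 6, South 2, East 2, West 2, Central 2, Coastal 2 (total 16).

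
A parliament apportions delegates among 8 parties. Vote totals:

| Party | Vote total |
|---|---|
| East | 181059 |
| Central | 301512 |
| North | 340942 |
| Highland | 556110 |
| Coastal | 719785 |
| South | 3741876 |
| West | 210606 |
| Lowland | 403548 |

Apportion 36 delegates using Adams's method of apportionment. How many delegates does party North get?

Standard divisor 6455438/36 ≈ 179317.722; standard quotas: East 1.010, Central 1.681, North 1.901, Highland 3.101, Coastal 4.014, South 20.867, West 1.174, Lowland 2.250.
Rounding up gives 2, 2, 2, 4, 5, 21, 2, 3 = 41 seats, so the divisor must be adjusted.
With modified divisor 199400: modified quotas East 0.908, Central 1.512, North 1.710, Highland 2.789, Coastal 3.610, South 18.766, West 1.056, Lowland 2.024.
Rounding up: East 1, Central 2, North 2, Highland 3, Coastal 4, South 19, West 2, Lowland 3 (total 36).
North receives 2.

2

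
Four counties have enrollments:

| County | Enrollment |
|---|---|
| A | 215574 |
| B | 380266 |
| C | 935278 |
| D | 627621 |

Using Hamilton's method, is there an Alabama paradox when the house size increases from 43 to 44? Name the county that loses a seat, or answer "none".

At 43 seats: A 4, B 8, C 19, D 12.
At 44 seats: A 4, B 8, C 19, D 13.
No county's allocation decreased.

none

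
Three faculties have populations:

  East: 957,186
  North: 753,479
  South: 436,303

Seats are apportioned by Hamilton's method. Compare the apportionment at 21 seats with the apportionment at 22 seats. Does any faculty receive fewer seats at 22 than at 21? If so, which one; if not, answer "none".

At 21 seats: East 9, North 8, South 4.
At 22 seats: East 10, North 8, South 4.
No faculty's allocation decreased.

none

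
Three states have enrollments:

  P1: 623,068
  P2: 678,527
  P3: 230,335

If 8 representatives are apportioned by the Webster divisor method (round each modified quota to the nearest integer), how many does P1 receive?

Standard divisor 1531930/8 ≈ 191491.25; standard quotas: P1 3.254, P2 3.543, P3 1.203.
Rounding to the nearest integer gives P1 3, P2 4, P3 1 — total 8, matching the house size, so no adjustment is needed.
P1 receives 3.

3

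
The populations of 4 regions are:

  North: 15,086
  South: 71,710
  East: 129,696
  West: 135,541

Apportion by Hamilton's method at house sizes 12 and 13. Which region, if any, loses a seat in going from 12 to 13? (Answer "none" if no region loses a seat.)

North

At 12 seats: North 1, South 2, East 4, West 5.
At 13 seats: North 0, South 3, East 5, West 5.
North drops from 1 to 0.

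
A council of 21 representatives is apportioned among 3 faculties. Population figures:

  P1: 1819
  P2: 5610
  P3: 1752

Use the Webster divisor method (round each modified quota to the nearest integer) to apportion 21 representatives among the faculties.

Standard divisor 9181/21 ≈ 437.19; standard quotas: P1 4.161, P2 12.832, P3 4.007.
Rounding to the nearest integer gives P1 4, P2 13, P3 4 — total 21, matching the house size, so no adjustment is needed.

P1=4, P2=13, P3=4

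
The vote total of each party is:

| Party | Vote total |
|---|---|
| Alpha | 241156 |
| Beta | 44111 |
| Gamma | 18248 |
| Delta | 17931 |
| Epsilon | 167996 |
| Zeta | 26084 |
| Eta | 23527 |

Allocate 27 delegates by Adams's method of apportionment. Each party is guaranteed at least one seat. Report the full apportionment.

Alpha 11, Beta 2, Gamma 1, Delta 1, Epsilon 8, Zeta 2, Eta 2

Standard divisor 539053/27 ≈ 19964.926; standard quotas: Alpha 12.079, Beta 2.209, Gamma 0.914, Delta 0.898, Epsilon 8.415, Zeta 1.306, Eta 1.178.
Rounding up gives 13, 3, 1, 1, 9, 2, 2 = 31 seats, so the divisor must be adjusted.
With modified divisor 22800: modified quotas Alpha 10.577, Beta 1.935, Gamma 0.800, Delta 0.786, Epsilon 7.368, Zeta 1.144, Eta 1.032.
Rounding up: Alpha 11, Beta 2, Gamma 1, Delta 1, Epsilon 8, Zeta 2, Eta 2 (total 27).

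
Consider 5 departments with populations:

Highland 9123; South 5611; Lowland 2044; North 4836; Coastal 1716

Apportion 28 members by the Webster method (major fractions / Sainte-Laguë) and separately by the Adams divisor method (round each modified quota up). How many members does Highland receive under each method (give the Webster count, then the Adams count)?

Webster: Highland 11, South 7, Lowland 2, North 6, Coastal 2.
Adams: Highland 10, South 7, Lowland 3, North 6, Coastal 2.
Highland gets 11 under Webster and 10 under Adams.

11 and 10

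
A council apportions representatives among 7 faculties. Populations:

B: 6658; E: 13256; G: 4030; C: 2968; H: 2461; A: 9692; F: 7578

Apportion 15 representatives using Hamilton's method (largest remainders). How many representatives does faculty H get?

Total 46643; standard divisor 46643/15 ≈ 3109.533.
Standard quotas: B 2.1412, E 4.2630, G 1.2960, C 0.9545, H 0.7914, A 3.1169, F 2.4370.
Lower quotas: B 2, E 4, G 1, C 0, H 0, A 3, F 2 (sum 12, leaving 3 seats).
Remainders in descending order: C 0.9545, H 0.7914, F 0.4370, G 0.2960, E 0.2630, B 0.1412, A 0.1169.
The surplus seats go to C, H, F.
H receives 1.

1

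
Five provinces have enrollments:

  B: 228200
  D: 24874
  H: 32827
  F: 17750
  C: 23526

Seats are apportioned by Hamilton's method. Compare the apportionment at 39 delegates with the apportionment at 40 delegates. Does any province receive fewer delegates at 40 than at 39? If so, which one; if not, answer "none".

none

At 39 seats: B 27, D 3, H 4, F 2, C 3.
At 40 seats: B 28, D 3, H 4, F 2, C 3.
No province's allocation decreased.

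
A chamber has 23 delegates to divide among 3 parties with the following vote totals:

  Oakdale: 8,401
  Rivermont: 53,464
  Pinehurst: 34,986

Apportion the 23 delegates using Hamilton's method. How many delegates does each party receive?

The standard divisor is 96851/23 ≈ 4210.913.
Standard quotas: Oakdale 1.9951, Rivermont 12.6965, Pinehurst 8.3084.
Lower quotas: Oakdale 1, Rivermont 12, Pinehurst 8 (sum 21, leaving 2 seats).
Remainders in descending order: Oakdale 0.9951, Rivermont 0.6965, Pinehurst 0.3084.
Largest remainders: Oakdale, Rivermont receive the extra seats.

Oakdale 2; Rivermont 13; Pinehurst 8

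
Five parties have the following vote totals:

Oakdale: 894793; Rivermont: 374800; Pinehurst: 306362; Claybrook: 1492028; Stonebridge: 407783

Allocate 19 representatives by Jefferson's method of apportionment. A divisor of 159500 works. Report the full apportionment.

Oakdale 5, Rivermont 2, Pinehurst 1, Claybrook 9, Stonebridge 2

With modified divisor 159500: modified quotas Oakdale 5.610, Rivermont 2.350, Pinehurst 1.921, Claybrook 9.354, Stonebridge 2.557.
Rounding down: Oakdale 5, Rivermont 2, Pinehurst 1, Claybrook 9, Stonebridge 2 (total 19).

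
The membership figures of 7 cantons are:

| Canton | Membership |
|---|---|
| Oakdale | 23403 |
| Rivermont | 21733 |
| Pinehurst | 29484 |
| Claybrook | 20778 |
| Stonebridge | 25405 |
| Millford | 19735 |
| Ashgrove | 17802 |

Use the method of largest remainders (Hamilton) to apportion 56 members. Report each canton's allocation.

Oakdale 8, Rivermont 8, Pinehurst 11, Claybrook 7, Stonebridge 9, Millford 7, Ashgrove 6

Total 158340; standard divisor 158340/56 ≈ 2827.5.
Standard quotas: Oakdale 8.2769, Rivermont 7.6863, Pinehurst 10.4276, Claybrook 7.3485, Stonebridge 8.9850, Millford 6.9797, Ashgrove 6.2960.
Lower quotas: Oakdale 8, Rivermont 7, Pinehurst 10, Claybrook 7, Stonebridge 8, Millford 6, Ashgrove 6 (sum 52, leaving 4 seats).
Remainders in descending order: Stonebridge 0.9850, Millford 0.9797, Rivermont 0.6863, Pinehurst 0.4276, Claybrook 0.3485, Ashgrove 0.2960, Oakdale 0.2769.
The surplus seats go to Stonebridge, Millford, Rivermont, Pinehurst.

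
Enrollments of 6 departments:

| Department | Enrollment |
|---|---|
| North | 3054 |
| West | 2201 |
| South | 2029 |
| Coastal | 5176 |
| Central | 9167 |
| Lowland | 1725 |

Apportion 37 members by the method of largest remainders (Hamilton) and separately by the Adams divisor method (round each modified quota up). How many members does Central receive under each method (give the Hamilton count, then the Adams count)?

15 and 14

Hamilton: North 5, West 3, South 3, Coastal 8, Central 15, Lowland 3.
Adams: North 5, West 4, South 3, Coastal 8, Central 14, Lowland 3.
Central gets 15 under Hamilton and 14 under Adams.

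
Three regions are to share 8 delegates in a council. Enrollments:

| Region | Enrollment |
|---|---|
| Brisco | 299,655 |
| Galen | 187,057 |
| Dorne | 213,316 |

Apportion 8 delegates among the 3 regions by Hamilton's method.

Brisco=3; Galen=2; Dorne=3

The standard divisor is 700028/8 ≈ 87503.5.
Standard quotas: Brisco 3.4245, Galen 2.1377, Dorne 2.4378.
Lower quotas: Brisco 3, Galen 2, Dorne 2 (sum 7, leaving 1 seat).
Remainders in descending order: Dorne 0.4378, Brisco 0.4245, Galen 0.1377.
Largest remainder: Dorne receives the extra seat.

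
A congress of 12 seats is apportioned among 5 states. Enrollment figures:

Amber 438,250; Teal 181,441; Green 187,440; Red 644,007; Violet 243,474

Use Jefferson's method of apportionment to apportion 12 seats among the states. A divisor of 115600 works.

With modified divisor 115600: modified quotas Amber 3.791, Teal 1.570, Green 1.621, Red 5.571, Violet 2.106.
Rounding down: Amber 3, Teal 1, Green 1, Red 5, Violet 2 (total 12).

Amber 3; Teal 1; Green 1; Red 5; Violet 2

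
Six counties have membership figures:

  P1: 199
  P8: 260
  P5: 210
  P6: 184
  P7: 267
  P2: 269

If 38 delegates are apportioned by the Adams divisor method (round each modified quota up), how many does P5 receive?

Standard divisor 1389/38 ≈ 36.553; standard quotas: P1 5.444, P8 7.113, P5 5.745, P6 5.034, P7 7.305, P2 7.359.
Rounding up gives 6, 8, 6, 6, 8, 8 = 42 seats, so the divisor must be adjusted.
With modified divisor 39: modified quotas P1 5.103, P8 6.667, P5 5.385, P6 4.718, P7 6.846, P2 6.897.
Rounding up: P1 6, P8 7, P5 6, P6 5, P7 7, P2 7 (total 38).
P5 receives 6.

6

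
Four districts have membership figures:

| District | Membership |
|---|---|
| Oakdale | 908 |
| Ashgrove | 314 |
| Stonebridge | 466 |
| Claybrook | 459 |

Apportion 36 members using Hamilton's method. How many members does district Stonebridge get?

The standard divisor is 2147/36 ≈ 59.639.
Standard quotas: Oakdale 15.225, Ashgrove 5.265, Stonebridge 7.814, Claybrook 7.696.
Lower quotas: Oakdale 15, Ashgrove 5, Stonebridge 7, Claybrook 7 (sum 34, leaving 2 seats).
Remainders in descending order: Stonebridge 0.814, Claybrook 0.696, Ashgrove 0.265, Oakdale 0.225.
Largest remainders: Stonebridge, Claybrook receive the extra seats.
Stonebridge receives 8.

8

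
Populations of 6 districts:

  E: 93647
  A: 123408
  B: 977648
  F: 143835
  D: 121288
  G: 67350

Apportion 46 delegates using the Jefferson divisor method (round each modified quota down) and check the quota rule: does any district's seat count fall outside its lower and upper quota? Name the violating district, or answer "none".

B

Standard quotas: E 2.821, A 3.717, B 29.448, F 4.332, D 3.653, G 2.029.
Jefferson allocation: E 3, A 3, B 31, F 4, D 3, G 2.
B has quota 29.448 (lower 29, upper 30) but receives 31 — outside the quota interval.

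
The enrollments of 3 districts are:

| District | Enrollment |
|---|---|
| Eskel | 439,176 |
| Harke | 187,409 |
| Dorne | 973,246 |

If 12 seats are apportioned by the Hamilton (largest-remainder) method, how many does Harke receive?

Standard divisor: 1599831 ÷ 12 ≈ 133319.25.
Standard quotas: Eskel 3.2942, Harke 1.4057, Dorne 7.3001.
Lower quotas: Eskel 3, Harke 1, Dorne 7 (sum 11, leaving 1 seat).
Remainders in descending order: Harke 0.4057, Dorne 0.3001, Eskel 0.2942.
Largest remainder: Harke receives the extra seat.
Harke receives 2.

2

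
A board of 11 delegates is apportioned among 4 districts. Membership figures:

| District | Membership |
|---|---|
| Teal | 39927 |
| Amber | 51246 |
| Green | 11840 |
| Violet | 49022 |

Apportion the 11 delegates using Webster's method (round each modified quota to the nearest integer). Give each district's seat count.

Teal 3, Amber 4, Green 1, Violet 3

Standard divisor 152035/11 ≈ 13821.364; standard quotas: Teal 2.889, Amber 3.708, Green 0.857, Violet 3.547.
Rounding to the nearest integer gives 3, 4, 1, 4 = 12 seats, so the divisor must be adjusted.
With modified divisor 14300: modified quotas Teal 2.792, Amber 3.584, Green 0.828, Violet 3.428.
Rounding to the nearest integer: Teal 3, Amber 4, Green 1, Violet 3 (total 11).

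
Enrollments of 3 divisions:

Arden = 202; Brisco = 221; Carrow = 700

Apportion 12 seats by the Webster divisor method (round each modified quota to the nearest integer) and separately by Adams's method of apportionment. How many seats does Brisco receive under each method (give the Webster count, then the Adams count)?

2 and 3

Webster: Arden 2, Brisco 2, Carrow 8.
Adams: Arden 2, Brisco 3, Carrow 7.
Brisco gets 2 under Webster and 3 under Adams.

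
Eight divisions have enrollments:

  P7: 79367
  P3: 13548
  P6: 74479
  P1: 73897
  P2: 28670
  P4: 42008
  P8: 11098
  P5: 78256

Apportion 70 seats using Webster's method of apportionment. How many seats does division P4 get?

7

Standard divisor 401323/70 ≈ 5733.186; standard quotas: P7 13.843, P3 2.363, P6 12.991, P1 12.889, P2 5.001, P4 7.327, P8 1.936, P5 13.650.
Rounding to the nearest integer gives P7 14, P3 2, P6 13, P1 13, P2 5, P4 7, P8 2, P5 14 — total 70, matching the house size, so no adjustment is needed.
P4 receives 7.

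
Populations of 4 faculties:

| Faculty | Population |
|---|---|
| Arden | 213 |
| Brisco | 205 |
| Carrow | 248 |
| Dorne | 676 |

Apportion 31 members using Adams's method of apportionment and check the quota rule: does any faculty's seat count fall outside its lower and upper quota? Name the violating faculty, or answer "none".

Standard quotas: Arden 4.920, Brisco 4.735, Carrow 5.729, Dorne 15.615.
Adams allocation: Arden 5, Brisco 5, Carrow 6, Dorne 15.
Every allocation lies between the lower and upper quota.

none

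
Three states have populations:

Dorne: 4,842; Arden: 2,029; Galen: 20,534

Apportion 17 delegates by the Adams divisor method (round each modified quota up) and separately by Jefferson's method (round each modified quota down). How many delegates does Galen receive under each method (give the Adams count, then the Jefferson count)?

Adams: Dorne 3, Arden 2, Galen 12.
Jefferson: Dorne 3, Arden 1, Galen 13.
Galen gets 12 under Adams and 13 under Jefferson.

12 and 13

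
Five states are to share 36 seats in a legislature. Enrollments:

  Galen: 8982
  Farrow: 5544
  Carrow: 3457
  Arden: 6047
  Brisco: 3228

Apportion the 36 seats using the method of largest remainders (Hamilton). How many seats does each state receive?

Galen: 12; Farrow: 7; Carrow: 5; Arden: 8; Brisco: 4

Total 27258; standard divisor 27258/36 ≈ 757.167.
Standard quotas: Galen 11.8626, Farrow 7.3220, Carrow 4.5657, Arden 7.9864, Brisco 4.2633.
Lower quotas: Galen 11, Farrow 7, Carrow 4, Arden 7, Brisco 4 (sum 33, leaving 3 seats).
Remainders in descending order: Arden 0.9864, Galen 0.8626, Carrow 0.5657, Farrow 0.3220, Brisco 0.2633.
Largest remainders: Arden, Galen, Carrow receive the extra seats.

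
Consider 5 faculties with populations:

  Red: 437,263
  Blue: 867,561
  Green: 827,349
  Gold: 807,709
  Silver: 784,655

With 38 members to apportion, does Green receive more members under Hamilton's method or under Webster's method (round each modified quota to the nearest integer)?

Hamilton: Red 5, Blue 9, Green 8, Gold 8, Silver 8.
Webster: Red 4, Blue 9, Green 9, Gold 8, Silver 8.
Green gets 8 under Hamilton and 9 under Webster.

Webster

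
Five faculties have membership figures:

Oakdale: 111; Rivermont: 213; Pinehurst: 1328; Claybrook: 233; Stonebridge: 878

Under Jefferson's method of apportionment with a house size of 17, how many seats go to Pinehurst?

9

Standard divisor 2763/17 ≈ 162.529; standard quotas: Oakdale 0.683, Rivermont 1.311, Pinehurst 8.171, Claybrook 1.434, Stonebridge 5.402.
Rounding down gives 0, 1, 8, 1, 5 = 15 seats, so the divisor must be adjusted.
With modified divisor 140: modified quotas Oakdale 0.793, Rivermont 1.521, Pinehurst 9.486, Claybrook 1.664, Stonebridge 6.271.
Rounding down: Oakdale 0, Rivermont 1, Pinehurst 9, Claybrook 1, Stonebridge 6 (total 17).
Pinehurst receives 9.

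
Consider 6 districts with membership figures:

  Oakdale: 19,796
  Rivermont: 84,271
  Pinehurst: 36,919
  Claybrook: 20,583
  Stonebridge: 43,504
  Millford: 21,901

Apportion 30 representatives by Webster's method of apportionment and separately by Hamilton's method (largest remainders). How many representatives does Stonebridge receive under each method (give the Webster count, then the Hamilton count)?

Webster: Oakdale 3, Rivermont 11, Pinehurst 5, Claybrook 3, Stonebridge 5, Millford 3.
Hamilton: Oakdale 2, Rivermont 11, Pinehurst 5, Claybrook 3, Stonebridge 6, Millford 3.
Stonebridge gets 5 under Webster and 6 under Hamilton.

5 and 6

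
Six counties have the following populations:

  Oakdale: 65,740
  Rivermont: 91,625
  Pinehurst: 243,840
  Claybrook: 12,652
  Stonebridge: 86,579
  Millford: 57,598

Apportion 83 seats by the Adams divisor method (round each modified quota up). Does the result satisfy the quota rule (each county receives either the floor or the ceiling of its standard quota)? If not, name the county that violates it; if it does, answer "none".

Pinehurst

Standard quotas: Oakdale 9.778, Rivermont 13.628, Pinehurst 36.268, Claybrook 1.882, Stonebridge 12.877, Millford 8.567.
Adams allocation: Oakdale 10, Rivermont 14, Pinehurst 35, Claybrook 2, Stonebridge 13, Millford 9.
Pinehurst has quota 36.268 (lower 36, upper 37) but receives 35 — outside the quota interval.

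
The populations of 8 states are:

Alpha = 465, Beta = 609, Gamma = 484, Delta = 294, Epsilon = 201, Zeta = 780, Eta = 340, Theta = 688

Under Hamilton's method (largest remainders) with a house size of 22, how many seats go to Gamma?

Total 3861; standard divisor 3861/22 ≈ 175.5.
Standard quotas: Alpha 2.650, Beta 3.470, Gamma 2.758, Delta 1.675, Epsilon 1.145, Zeta 4.444, Eta 1.937, Theta 3.920.
Lower quotas: Alpha 2, Beta 3, Gamma 2, Delta 1, Epsilon 1, Zeta 4, Eta 1, Theta 3 (sum 17, leaving 5 seats).
Remainders in descending order: Eta 0.937, Theta 0.920, Gamma 0.758, Delta 0.675, Alpha 0.650, Beta 0.470, Zeta 0.444, Epsilon 0.145.
Largest remainders: Eta, Theta, Gamma, Delta, Alpha receive the extra seats.
Gamma receives 3.

3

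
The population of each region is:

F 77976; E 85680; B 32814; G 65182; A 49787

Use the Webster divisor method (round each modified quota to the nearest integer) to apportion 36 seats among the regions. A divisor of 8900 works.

F: 9, E: 10, B: 4, G: 7, A: 6

With modified divisor 8900: modified quotas F 8.761, E 9.627, B 3.687, G 7.324, A 5.594.
Rounding to the nearest integer: F 9, E 10, B 4, G 7, A 6 (total 36).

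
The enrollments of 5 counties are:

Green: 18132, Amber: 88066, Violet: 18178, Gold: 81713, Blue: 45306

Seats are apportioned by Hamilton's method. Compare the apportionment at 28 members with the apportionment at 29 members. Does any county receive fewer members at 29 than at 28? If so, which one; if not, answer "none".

At 28 seats: Green 2, Amber 10, Violet 2, Gold 9, Blue 5.
At 29 seats: Green 2, Amber 10, Violet 2, Gold 10, Blue 5.
No county's allocation decreased.

none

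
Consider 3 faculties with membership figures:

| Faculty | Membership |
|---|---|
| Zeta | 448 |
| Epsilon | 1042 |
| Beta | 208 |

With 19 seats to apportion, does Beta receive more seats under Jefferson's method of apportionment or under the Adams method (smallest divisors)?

Adams

Jefferson: Zeta 5, Epsilon 12, Beta 2.
Adams: Zeta 5, Epsilon 11, Beta 3.
Beta gets 2 under Jefferson and 3 under Adams.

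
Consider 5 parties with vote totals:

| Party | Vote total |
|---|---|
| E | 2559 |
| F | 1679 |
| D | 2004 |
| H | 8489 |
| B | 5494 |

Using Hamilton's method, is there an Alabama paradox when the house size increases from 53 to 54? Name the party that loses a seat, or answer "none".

At 53 seats: E 7, F 5, D 5, H 22, B 14.
At 54 seats: E 7, F 4, D 5, H 23, B 15.
F drops from 5 to 4.

F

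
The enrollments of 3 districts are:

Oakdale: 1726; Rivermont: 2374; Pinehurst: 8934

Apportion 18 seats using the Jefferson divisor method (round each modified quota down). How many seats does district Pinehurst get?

13

Standard divisor 13034/18 ≈ 724.111; standard quotas: Oakdale 2.384, Rivermont 3.279, Pinehurst 12.338.
Rounding down gives 2, 3, 12 = 17 seats, so the divisor must be adjusted.
With modified divisor 660: modified quotas Oakdale 2.615, Rivermont 3.597, Pinehurst 13.536.
Rounding down: Oakdale 2, Rivermont 3, Pinehurst 13 (total 18).
Pinehurst receives 13.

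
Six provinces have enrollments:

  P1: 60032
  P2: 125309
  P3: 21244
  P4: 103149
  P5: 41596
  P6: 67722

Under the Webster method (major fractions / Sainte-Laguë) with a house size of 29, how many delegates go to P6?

Standard divisor 419052/29 ≈ 14450.069; standard quotas: P1 4.154, P2 8.672, P3 1.470, P4 7.138, P5 2.879, P6 4.687.
Rounding to the nearest integer gives P1 4, P2 9, P3 1, P4 7, P5 3, P6 5 — total 29, matching the house size, so no adjustment is needed.
P6 receives 5.

5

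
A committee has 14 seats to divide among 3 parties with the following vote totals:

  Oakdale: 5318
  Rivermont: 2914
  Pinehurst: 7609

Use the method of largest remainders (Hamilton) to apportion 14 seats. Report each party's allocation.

The standard divisor is 15841/14 ≈ 1131.5.
Standard quotas: Oakdale 4.7000, Rivermont 2.5753, Pinehurst 6.7247.
Lower quotas: Oakdale 4, Rivermont 2, Pinehurst 6 (sum 12, leaving 2 seats).
Remainders in descending order: Pinehurst 0.7247, Oakdale 0.7000, Rivermont 0.5753.
The surplus seats go to Pinehurst, Oakdale.

Oakdale 5, Rivermont 2, Pinehurst 7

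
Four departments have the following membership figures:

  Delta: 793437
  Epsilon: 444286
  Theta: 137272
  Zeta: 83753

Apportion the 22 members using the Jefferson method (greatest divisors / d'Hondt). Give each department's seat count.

Standard divisor 1458748/22 ≈ 66306.727; standard quotas: Delta 11.966, Epsilon 6.700, Theta 2.070, Zeta 1.263.
Rounding down gives 11, 6, 2, 1 = 20 seats, so the divisor must be adjusted.
With modified divisor 62300: modified quotas Delta 12.736, Epsilon 7.131, Theta 2.203, Zeta 1.344.
Rounding down: Delta 12, Epsilon 7, Theta 2, Zeta 1 (total 22).

Delta 12; Epsilon 7; Theta 2; Zeta 1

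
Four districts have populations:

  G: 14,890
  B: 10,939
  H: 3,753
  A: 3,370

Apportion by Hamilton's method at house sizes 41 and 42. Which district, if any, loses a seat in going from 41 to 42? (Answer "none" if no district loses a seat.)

At 41 seats: G 18, B 14, H 5, A 4.
At 42 seats: G 19, B 14, H 5, A 4.
No district's allocation decreased.

none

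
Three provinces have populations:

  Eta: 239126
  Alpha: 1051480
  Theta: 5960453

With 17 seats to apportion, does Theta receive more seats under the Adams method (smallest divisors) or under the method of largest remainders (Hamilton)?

Adams: Eta 1, Alpha 3, Theta 13.
Hamilton: Eta 1, Alpha 2, Theta 14.
Theta gets 13 under Adams and 14 under Hamilton.

Hamilton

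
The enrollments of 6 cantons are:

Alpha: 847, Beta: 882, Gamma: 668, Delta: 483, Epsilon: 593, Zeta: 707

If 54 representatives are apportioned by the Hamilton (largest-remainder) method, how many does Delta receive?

The standard divisor is 4180/54 ≈ 77.407.
Standard quotas: Alpha 10.942, Beta 11.394, Gamma 8.630, Delta 6.240, Epsilon 7.661, Zeta 9.133.
Lower quotas: Alpha 10, Beta 11, Gamma 8, Delta 6, Epsilon 7, Zeta 9 (sum 51, leaving 3 seats).
Remainders in descending order: Alpha 0.942, Epsilon 0.661, Gamma 0.630, Beta 0.394, Delta 0.240, Zeta 0.133.
Largest remainders: Alpha, Epsilon, Gamma receive the extra seats.
Delta receives 6.

6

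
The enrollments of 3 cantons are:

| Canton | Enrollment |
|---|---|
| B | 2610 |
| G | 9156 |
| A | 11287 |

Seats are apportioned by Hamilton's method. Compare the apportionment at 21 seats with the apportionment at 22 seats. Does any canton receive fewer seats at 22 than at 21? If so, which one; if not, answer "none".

B

At 21 seats: B 3, G 8, A 10.
At 22 seats: B 2, G 9, A 11.
B drops from 3 to 2.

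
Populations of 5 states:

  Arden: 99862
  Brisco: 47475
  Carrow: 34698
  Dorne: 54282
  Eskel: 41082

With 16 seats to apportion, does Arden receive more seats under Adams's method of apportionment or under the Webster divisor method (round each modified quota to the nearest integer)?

Adams: Arden 5, Brisco 3, Carrow 2, Dorne 3, Eskel 3.
Webster: Arden 6, Brisco 3, Carrow 2, Dorne 3, Eskel 2.
Arden gets 5 under Adams and 6 under Webster.

Webster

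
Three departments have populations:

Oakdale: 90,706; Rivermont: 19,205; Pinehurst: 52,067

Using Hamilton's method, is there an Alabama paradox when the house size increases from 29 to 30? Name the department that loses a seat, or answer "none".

At 29 seats: Oakdale 16, Rivermont 4, Pinehurst 9.
At 30 seats: Oakdale 17, Rivermont 3, Pinehurst 10.
Rivermont drops from 4 to 3.

Rivermont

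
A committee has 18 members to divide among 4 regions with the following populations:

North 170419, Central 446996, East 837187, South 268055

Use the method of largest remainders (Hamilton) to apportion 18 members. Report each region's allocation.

North: 2; Central: 4; East: 9; South: 3

The standard divisor is 1722657/18 ≈ 95703.167.
Standard quotas: North 1.7807, Central 4.6707, East 8.7477, South 2.8009.
Lower quotas: North 1, Central 4, East 8, South 2 (sum 15, leaving 3 seats).
Remainders in descending order: South 0.8009, North 0.7807, East 0.7477, Central 0.6707.
Largest remainders: South, North, East receive the extra seats.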